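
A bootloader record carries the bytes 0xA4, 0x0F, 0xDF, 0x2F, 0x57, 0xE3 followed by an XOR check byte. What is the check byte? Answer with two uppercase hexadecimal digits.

XOR the bytes together:
  start with 0xA4
  0xA4 ⊕ 0x0F = 0xAB
  0xAB ⊕ 0xDF = 0x74
  0x74 ⊕ 0x2F = 0x5B
  0x5B ⊕ 0x57 = 0x0C
  0x0C ⊕ 0xE3 = 0xEF

EF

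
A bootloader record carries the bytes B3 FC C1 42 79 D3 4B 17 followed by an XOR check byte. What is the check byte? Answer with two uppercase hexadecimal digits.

3A

XOR the bytes together:
  start with 0xB3
  0xB3 ⊕ 0xFC = 0x4F
  0x4F ⊕ 0xC1 = 0x8E
  0x8E ⊕ 0x42 = 0xCC
  0xCC ⊕ 0x79 = 0xB5
  0xB5 ⊕ 0xD3 = 0x66
  0x66 ⊕ 0x4B = 0x2D
  0x2D ⊕ 0x17 = 0x3A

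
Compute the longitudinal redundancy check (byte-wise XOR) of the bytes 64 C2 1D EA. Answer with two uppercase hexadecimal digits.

XOR the bytes together:
  start with 0x64
  0x64 ⊕ 0xC2 = 0xA6
  0xA6 ⊕ 0x1D = 0xBB
  0xBB ⊕ 0xEA = 0x51

51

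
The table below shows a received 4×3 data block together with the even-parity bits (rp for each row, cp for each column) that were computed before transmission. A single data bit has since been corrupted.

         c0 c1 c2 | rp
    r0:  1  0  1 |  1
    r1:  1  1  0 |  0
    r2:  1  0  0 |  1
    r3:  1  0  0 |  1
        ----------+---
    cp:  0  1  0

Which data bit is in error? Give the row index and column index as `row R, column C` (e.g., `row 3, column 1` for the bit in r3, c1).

Recompute each row's even parity and compare to rp:
  r0: data parity 0, sent rp 1 → mismatch
  r1: data parity 0, sent rp 0 → ok
  r2: data parity 1, sent rp 1 → ok
  r3: data parity 1, sent rp 1 → ok
Recompute each column's even parity and compare to cp:
  c0: data parity 0, sent cp 0 → ok
  c1: data parity 1, sent cp 1 → ok
  c2: data parity 1, sent cp 0 → mismatch
Exactly one row (r0) and one column (c2) fail → the flipped bit is at their intersection.

row 0, column 2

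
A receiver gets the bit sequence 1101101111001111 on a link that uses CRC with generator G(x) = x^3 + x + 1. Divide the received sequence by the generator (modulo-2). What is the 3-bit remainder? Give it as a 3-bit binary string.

Modulo-2 division of 1101101111001111 by 1011:
  pos 0: 1101 XOR 1011 = 0110
  pos 1: 1101 XOR 1011 = 0110
  pos 2: 1100 XOR 1011 = 0111
  pos 3: 1111 XOR 1011 = 0100
  pos 4: 1001 XOR 1011 = 0010
  pos 6: 1011 XOR 1011 = 0000
  pos 12: 1111 XOR 1011 = 0100
Remainder = 100 (nonzero — an error is detected).

100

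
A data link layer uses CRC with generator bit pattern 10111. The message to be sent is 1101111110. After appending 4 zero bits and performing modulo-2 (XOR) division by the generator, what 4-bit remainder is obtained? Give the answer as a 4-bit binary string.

Append 4 zeros: 11011111100000. Divide by 10111 (XOR where the leading bit is 1):
  pos 0: 11011 XOR 10111 = 01100
  pos 1: 11001 XOR 10111 = 01110
  pos 2: 11101 XOR 10111 = 01010
  pos 3: 10101 XOR 10111 = 00010
  pos 6: 10100 XOR 10111 = 00011
  pos 9: 11000 XOR 10111 = 01111
Remainder (last 4 bits) = 1111. This is the CRC / FCS.

1111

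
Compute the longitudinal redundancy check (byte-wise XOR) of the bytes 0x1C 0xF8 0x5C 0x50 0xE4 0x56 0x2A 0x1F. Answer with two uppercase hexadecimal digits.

XOR the bytes together:
  start with 0x1C
  0x1C ⊕ 0xF8 = 0xE4
  0xE4 ⊕ 0x5C = 0xB8
  0xB8 ⊕ 0x50 = 0xE8
  0xE8 ⊕ 0xE4 = 0x0C
  0x0C ⊕ 0x56 = 0x5A
  0x5A ⊕ 0x2A = 0x70
  0x70 ⊕ 0x1F = 0x6F

6F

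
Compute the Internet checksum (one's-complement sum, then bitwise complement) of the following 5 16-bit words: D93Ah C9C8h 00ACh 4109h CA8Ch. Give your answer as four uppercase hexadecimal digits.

One's-complement addition (fold any carry out of bit 15 back into bit 0):
  0xD93A + 0xC9C8 = 0x1A302 → wrap carry → 0xA303
  0xA303 + 0x00AC = 0x0A3AF
  0xA3AF + 0x4109 = 0x0E4B8
  0xE4B8 + 0xCA8C = 0x1AF44 → wrap carry → 0xAF45
One's-complement sum = 0xAF45.
Checksum = ~0xAF45 & 0xFFFF = 0x50BA.

50BA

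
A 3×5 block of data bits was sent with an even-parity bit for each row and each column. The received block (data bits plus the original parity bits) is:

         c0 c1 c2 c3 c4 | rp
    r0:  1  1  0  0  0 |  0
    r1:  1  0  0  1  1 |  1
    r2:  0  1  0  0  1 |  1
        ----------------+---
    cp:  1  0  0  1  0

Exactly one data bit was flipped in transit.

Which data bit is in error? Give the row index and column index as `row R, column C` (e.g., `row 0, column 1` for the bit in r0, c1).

Recompute each row's even parity and compare to rp:
  r0: data parity 0, sent rp 0 → ok
  r1: data parity 1, sent rp 1 → ok
  r2: data parity 0, sent rp 1 → mismatch
Recompute each column's even parity and compare to cp:
  c0: data parity 0, sent cp 1 → mismatch
  c1: data parity 0, sent cp 0 → ok
  c2: data parity 0, sent cp 0 → ok
  c3: data parity 1, sent cp 1 → ok
  c4: data parity 0, sent cp 0 → ok
Exactly one row (r2) and one column (c0) fail → the flipped bit is at their intersection.

row 2, column 0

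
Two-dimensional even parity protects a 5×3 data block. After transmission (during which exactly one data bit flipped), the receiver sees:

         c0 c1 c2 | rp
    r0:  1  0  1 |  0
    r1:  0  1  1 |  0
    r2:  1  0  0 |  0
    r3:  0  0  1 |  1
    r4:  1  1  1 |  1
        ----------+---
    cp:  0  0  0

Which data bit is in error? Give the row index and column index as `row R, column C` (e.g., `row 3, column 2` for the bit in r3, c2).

Recompute each row's even parity and compare to rp:
  r0: data parity 0, sent rp 0 → ok
  r1: data parity 0, sent rp 0 → ok
  r2: data parity 1, sent rp 0 → mismatch
  r3: data parity 1, sent rp 1 → ok
  r4: data parity 1, sent rp 1 → ok
Recompute each column's even parity and compare to cp:
  c0: data parity 1, sent cp 0 → mismatch
  c1: data parity 0, sent cp 0 → ok
  c2: data parity 0, sent cp 0 → ok
Exactly one row (r2) and one column (c0) fail → the flipped bit is at their intersection.

row 2, column 0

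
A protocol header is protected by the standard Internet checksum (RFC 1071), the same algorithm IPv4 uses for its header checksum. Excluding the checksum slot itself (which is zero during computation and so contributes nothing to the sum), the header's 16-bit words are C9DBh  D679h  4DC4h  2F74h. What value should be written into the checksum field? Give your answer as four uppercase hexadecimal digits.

One's-complement addition (fold any carry out of bit 15 back into bit 0):
  0xC9DB + 0xD679 = 0x1A054 → wrap carry → 0xA055
  0xA055 + 0x4DC4 = 0x0EE19
  0xEE19 + 0x2F74 = 0x11D8D → wrap carry → 0x1D8E
One's-complement sum = 0x1D8E.
Checksum = ~0x1D8E & 0xFFFF = 0xE271.

E271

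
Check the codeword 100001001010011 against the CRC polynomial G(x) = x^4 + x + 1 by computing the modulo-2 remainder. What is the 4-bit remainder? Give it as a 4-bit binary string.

1111

Modulo-2 division of 100001001010011 by 10011:
  pos 0: 10000 XOR 10011 = 00011
  pos 3: 11100 XOR 10011 = 01111
  pos 4: 11111 XOR 10011 = 01100
  pos 5: 11000 XOR 10011 = 01011
  pos 6: 10111 XOR 10011 = 00100
  pos 8: 10000 XOR 10011 = 00011
Remainder = 1111 (nonzero — an error is detected).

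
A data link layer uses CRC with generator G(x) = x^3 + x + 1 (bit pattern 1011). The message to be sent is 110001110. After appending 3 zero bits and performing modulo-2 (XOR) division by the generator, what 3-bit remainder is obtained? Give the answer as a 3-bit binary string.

001

Append 3 zeros: 110001110000. Divide by 1011 (XOR where the leading bit is 1):
  pos 0: 1100 XOR 1011 = 0111
  pos 1: 1110 XOR 1011 = 0101
  pos 2: 1011 XOR 1011 = 0000
  pos 6: 1100 XOR 1011 = 0111
  pos 7: 1110 XOR 1011 = 0101
  pos 8: 1010 XOR 1011 = 0001
Remainder (last 3 bits) = 001. This is the CRC / FCS.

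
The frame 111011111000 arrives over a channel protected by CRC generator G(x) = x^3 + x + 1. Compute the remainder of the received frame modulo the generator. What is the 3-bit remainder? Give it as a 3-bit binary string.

111

Modulo-2 division of 111011111000 by 1011:
  pos 0: 1110 XOR 1011 = 0101
  pos 1: 1011 XOR 1011 = 0000
  pos 5: 1111 XOR 1011 = 0100
  pos 6: 1000 XOR 1011 = 0011
  pos 8: 1100 XOR 1011 = 0111
Remainder = 111 (nonzero — an error is detected).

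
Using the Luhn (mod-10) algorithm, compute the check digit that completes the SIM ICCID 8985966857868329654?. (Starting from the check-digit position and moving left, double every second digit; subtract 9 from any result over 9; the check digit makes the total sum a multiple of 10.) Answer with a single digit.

Partial digits right→left: 4 5 6 9 2 3 8 6 8 7 5 8 6 6 9 5 8 9 8
Double every second digit counting from the check-digit position (so the 1st, 3rd, 5th, ... of the partial from the right).
  doubled (with −9 where >9): 8 3 4 7 7 1 3 9 7 7 → sum 56
  kept as-is: 5 9 3 6 7 8 6 5 9 → sum 58
Total = 56 + 58 = 114.
Check digit = (10 − (114 mod 10)) mod 10 = 6.

6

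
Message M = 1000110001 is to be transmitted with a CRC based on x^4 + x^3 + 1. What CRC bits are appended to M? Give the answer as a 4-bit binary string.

Append 4 zeros: 10001100010000. Divide by 11001 (XOR where the leading bit is 1):
  pos 0: 10001 XOR 11001 = 01000
  pos 1: 10001 XOR 11001 = 01000
  pos 2: 10000 XOR 11001 = 01001
  pos 3: 10010 XOR 11001 = 01011
  pos 4: 10110 XOR 11001 = 01111
  pos 5: 11111 XOR 11001 = 00110
  pos 7: 11000 XOR 11001 = 00001
Remainder (last 4 bits) = 0100. This is the CRC / FCS.

0100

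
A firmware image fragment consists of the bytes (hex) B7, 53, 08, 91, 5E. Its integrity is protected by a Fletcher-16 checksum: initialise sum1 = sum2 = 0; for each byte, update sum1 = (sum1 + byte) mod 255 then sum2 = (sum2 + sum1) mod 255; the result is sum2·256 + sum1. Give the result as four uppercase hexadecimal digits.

Running sums (mod 255):
  after byte 0 (B7): sum1=183, sum2=183
  after byte 1 (53): sum1=11, sum2=194
  after byte 2 (08): sum1=19, sum2=213
  after byte 3 (91): sum1=164, sum2=122
  after byte 4 (5E): sum1=3, sum2=125
Checksum = sum2·256 + sum1 = 125·256 + 3 = 32003 = 0x7D03.

7D03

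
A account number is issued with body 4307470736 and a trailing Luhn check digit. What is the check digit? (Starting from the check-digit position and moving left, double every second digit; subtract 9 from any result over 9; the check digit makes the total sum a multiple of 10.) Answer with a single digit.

5

Partial digits right→left: 6 3 7 0 7 4 7 0 3 4
Double every second digit counting from the check-digit position (so the 1st, 3rd, 5th, ... of the partial from the right).
  doubled (with −9 where >9): 3 5 5 5 6 → sum 24
  kept as-is: 3 0 4 0 4 → sum 11
Total = 24 + 11 = 35.
Check digit = (10 − (35 mod 10)) mod 10 = 5.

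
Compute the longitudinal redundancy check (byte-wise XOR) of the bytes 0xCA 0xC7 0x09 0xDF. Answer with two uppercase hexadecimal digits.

XOR the bytes together:
  start with 0xCA
  0xCA ⊕ 0xC7 = 0x0D
  0x0D ⊕ 0x09 = 0x04
  0x04 ⊕ 0xDF = 0xDB

DB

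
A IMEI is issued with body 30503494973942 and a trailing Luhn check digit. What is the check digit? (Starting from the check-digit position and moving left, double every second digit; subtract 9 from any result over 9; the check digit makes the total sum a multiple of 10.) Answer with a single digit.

0

Partial digits right→left: 2 4 9 3 7 9 4 9 4 3 0 5 0 3
Double every second digit counting from the check-digit position (so the 1st, 3rd, 5th, ... of the partial from the right).
  doubled (with −9 where >9): 4 9 5 8 8 0 0 → sum 34
  kept as-is: 4 3 9 9 3 5 3 → sum 36
Total = 34 + 36 = 70.
Check digit = (10 − (70 mod 10)) mod 10 = 0.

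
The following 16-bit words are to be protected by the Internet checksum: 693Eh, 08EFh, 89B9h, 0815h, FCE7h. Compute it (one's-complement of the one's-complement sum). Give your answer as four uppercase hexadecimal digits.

One's-complement addition (fold any carry out of bit 15 back into bit 0):
  0x693E + 0x08EF = 0x0722D
  0x722D + 0x89B9 = 0x0FBE6
  0xFBE6 + 0x0815 = 0x103FB → wrap carry → 0x03FC
  0x03FC + 0xFCE7 = 0x100E3 → wrap carry → 0x00E4
One's-complement sum = 0x00E4.
Checksum = ~0x00E4 & 0xFFFF = 0xFF1B.

FF1B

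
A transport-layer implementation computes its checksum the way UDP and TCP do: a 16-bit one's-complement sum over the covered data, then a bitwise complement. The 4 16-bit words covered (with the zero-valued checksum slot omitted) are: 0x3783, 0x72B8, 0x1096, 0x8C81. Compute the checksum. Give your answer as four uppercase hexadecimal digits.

One's-complement addition (fold any carry out of bit 15 back into bit 0):
  0x3783 + 0x72B8 = 0x0AA3B
  0xAA3B + 0x1096 = 0x0BAD1
  0xBAD1 + 0x8C81 = 0x14752 → wrap carry → 0x4753
One's-complement sum = 0x4753.
Checksum = ~0x4753 & 0xFFFF = 0xB8AC.

B8AC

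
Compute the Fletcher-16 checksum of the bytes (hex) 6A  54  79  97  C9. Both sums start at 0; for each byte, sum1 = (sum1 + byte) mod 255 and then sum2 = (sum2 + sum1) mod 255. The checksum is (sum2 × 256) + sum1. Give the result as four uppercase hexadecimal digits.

Running sums (mod 255):
  after byte 0 (6A): sum1=106, sum2=106
  after byte 1 (54): sum1=190, sum2=41
  after byte 2 (79): sum1=56, sum2=97
  after byte 3 (97): sum1=207, sum2=49
  after byte 4 (C9): sum1=153, sum2=202
Checksum = sum2·256 + sum1 = 202·256 + 153 = 51865 = 0xCA99.

CA99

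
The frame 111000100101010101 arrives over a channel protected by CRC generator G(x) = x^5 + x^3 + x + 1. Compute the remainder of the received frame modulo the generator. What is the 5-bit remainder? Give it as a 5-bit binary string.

00111

Modulo-2 division of 111000100101010101 by 101011:
  pos 0: 111000 XOR 101011 = 010011
  pos 1: 100111 XOR 101011 = 001100
  pos 3: 110000 XOR 101011 = 011011
  pos 4: 110111 XOR 101011 = 011100
  pos 5: 111000 XOR 101011 = 010011
  pos 6: 100111 XOR 101011 = 001100
  pos 8: 110001 XOR 101011 = 011010
  pos 9: 110100 XOR 101011 = 011111
  pos 10: 111111 XOR 101011 = 010100
  pos 11: 101000 XOR 101011 = 000011
Remainder = 00111 (nonzero — an error is detected).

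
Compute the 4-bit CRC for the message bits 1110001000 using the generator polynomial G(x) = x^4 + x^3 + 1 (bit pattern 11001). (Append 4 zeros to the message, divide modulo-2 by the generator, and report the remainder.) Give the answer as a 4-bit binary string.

1111

Append 4 zeros: 11100010000000. Divide by 11001 (XOR where the leading bit is 1):
  pos 0: 11100 XOR 11001 = 00101
  pos 2: 10101 XOR 11001 = 01100
  pos 3: 11000 XOR 11001 = 00001
  pos 7: 10000 XOR 11001 = 01001
  pos 8: 10010 XOR 11001 = 01011
  pos 9: 10110 XOR 11001 = 01111
Remainder (last 4 bits) = 1111. This is the CRC / FCS.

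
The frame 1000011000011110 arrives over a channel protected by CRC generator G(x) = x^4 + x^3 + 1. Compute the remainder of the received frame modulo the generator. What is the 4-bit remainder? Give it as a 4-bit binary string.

Modulo-2 division of 1000011000011110 by 11001:
  pos 0: 10000 XOR 11001 = 01001
  pos 1: 10011 XOR 11001 = 01010
  pos 2: 10101 XOR 11001 = 01100
  pos 3: 11000 XOR 11001 = 00001
  pos 7: 10001 XOR 11001 = 01000
  pos 8: 10001 XOR 11001 = 01000
  pos 9: 10001 XOR 11001 = 01000
  pos 10: 10001 XOR 11001 = 01000
  pos 11: 10000 XOR 11001 = 01001
Remainder = 1001 (nonzero — an error is detected).

1001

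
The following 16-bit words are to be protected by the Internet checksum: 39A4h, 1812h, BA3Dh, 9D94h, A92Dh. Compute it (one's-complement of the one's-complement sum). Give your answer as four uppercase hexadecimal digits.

One's-complement addition (fold any carry out of bit 15 back into bit 0):
  0x39A4 + 0x1812 = 0x051B6
  0x51B6 + 0xBA3D = 0x10BF3 → wrap carry → 0x0BF4
  0x0BF4 + 0x9D94 = 0x0A988
  0xA988 + 0xA92D = 0x152B5 → wrap carry → 0x52B6
One's-complement sum = 0x52B6.
Checksum = ~0x52B6 & 0xFFFF = 0xAD49.

AD49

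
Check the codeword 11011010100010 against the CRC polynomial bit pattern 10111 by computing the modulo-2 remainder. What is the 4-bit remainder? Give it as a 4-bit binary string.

0100

Modulo-2 division of 11011010100010 by 10111:
  pos 0: 11011 XOR 10111 = 01100
  pos 1: 11000 XOR 10111 = 01111
  pos 2: 11111 XOR 10111 = 01000
  pos 3: 10000 XOR 10111 = 00111
  pos 5: 11110 XOR 10111 = 01001
  pos 6: 10010 XOR 10111 = 00101
  pos 8: 10101 XOR 10111 = 00010
Remainder = 0100 (nonzero — an error is detected).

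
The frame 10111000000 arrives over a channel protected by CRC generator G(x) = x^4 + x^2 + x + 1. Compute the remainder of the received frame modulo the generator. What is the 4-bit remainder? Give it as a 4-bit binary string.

Modulo-2 division of 10111000000 by 10111:
  pos 0: 10111 XOR 10111 = 00000
Remainder = 0000 (zero — the frame passes the CRC check).

0000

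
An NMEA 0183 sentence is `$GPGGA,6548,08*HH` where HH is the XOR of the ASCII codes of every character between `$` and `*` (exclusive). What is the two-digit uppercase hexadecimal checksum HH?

51

XOR the ASCII codes of the payload characters:
  'G' = 0x47 → acc = 0x47
  'P' = 0x50 → acc = 0x17
  'G' = 0x47 → acc = 0x50
  'G' = 0x47 → acc = 0x17
  'A' = 0x41 → acc = 0x56
  ',' = 0x2C → acc = 0x7A
  '6' = 0x36 → acc = 0x4C
  '5' = 0x35 → acc = 0x79
  '4' = 0x34 → acc = 0x4D
  '8' = 0x38 → acc = 0x75
  ',' = 0x2C → acc = 0x59
  '0' = 0x30 → acc = 0x69
  '8' = 0x38 → acc = 0x51
Checksum = 0x51.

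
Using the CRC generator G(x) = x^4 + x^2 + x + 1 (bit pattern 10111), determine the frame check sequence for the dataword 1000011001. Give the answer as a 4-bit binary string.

1111

Append 4 zeros: 10000110010000. Divide by 10111 (XOR where the leading bit is 1):
  pos 0: 10000 XOR 10111 = 00111
  pos 2: 11111 XOR 10111 = 01000
  pos 3: 10000 XOR 10111 = 00111
  pos 5: 11101 XOR 10111 = 01010
  pos 6: 10100 XOR 10111 = 00011
  pos 9: 11000 XOR 10111 = 01111
Remainder (last 4 bits) = 1111. This is the CRC / FCS.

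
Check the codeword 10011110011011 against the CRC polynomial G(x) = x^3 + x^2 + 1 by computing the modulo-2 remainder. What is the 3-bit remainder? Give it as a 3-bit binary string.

Modulo-2 division of 10011110011011 by 1101:
  pos 0: 1001 XOR 1101 = 0100
  pos 1: 1001 XOR 1101 = 0100
  pos 2: 1001 XOR 1101 = 0100
  pos 3: 1001 XOR 1101 = 0100
  pos 4: 1000 XOR 1101 = 0101
  pos 5: 1010 XOR 1101 = 0111
  pos 6: 1111 XOR 1101 = 0010
  pos 8: 1010 XOR 1101 = 0111
  pos 9: 1111 XOR 1101 = 0010
Remainder = 101 (nonzero — an error is detected).

101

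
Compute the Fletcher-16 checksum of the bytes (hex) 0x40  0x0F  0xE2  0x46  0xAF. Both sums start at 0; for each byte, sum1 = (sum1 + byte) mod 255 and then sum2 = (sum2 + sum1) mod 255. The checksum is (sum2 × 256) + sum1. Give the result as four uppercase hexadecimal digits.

Running sums (mod 255):
  after byte 0 (0x40): sum1=64, sum2=64
  after byte 1 (0x0F): sum1=79, sum2=143
  after byte 2 (0xE2): sum1=50, sum2=193
  after byte 3 (0x46): sum1=120, sum2=58
  after byte 4 (0xAF): sum1=40, sum2=98
Checksum = sum2·256 + sum1 = 98·256 + 40 = 25128 = 0x6228.

6228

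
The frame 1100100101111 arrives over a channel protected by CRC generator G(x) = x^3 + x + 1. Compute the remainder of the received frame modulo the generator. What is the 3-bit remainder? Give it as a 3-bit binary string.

Modulo-2 division of 1100100101111 by 1011:
  pos 0: 1100 XOR 1011 = 0111
  pos 1: 1111 XOR 1011 = 0100
  pos 2: 1000 XOR 1011 = 0011
  pos 4: 1101 XOR 1011 = 0110
  pos 5: 1100 XOR 1011 = 0111
  pos 6: 1111 XOR 1011 = 0100
  pos 7: 1001 XOR 1011 = 0010
  pos 9: 1011 XOR 1011 = 0000
Remainder = 000 (zero — the frame passes the CRC check).

000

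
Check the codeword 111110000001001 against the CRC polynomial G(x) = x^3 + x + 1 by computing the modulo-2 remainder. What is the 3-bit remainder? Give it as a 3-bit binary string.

100

Modulo-2 division of 111110000001001 by 1011:
  pos 0: 1111 XOR 1011 = 0100
  pos 1: 1001 XOR 1011 = 0010
  pos 3: 1000 XOR 1011 = 0011
  pos 5: 1100 XOR 1011 = 0111
  pos 6: 1110 XOR 1011 = 0101
  pos 7: 1010 XOR 1011 = 0001
  pos 10: 1100 XOR 1011 = 0111
  pos 11: 1111 XOR 1011 = 0100
Remainder = 100 (nonzero — an error is detected).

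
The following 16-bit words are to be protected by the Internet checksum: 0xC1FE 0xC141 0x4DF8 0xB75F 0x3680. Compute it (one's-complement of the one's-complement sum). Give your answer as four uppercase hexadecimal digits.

40E7

One's-complement addition (fold any carry out of bit 15 back into bit 0):
  0xC1FE + 0xC141 = 0x1833F → wrap carry → 0x8340
  0x8340 + 0x4DF8 = 0x0D138
  0xD138 + 0xB75F = 0x18897 → wrap carry → 0x8898
  0x8898 + 0x3680 = 0x0BF18
One's-complement sum = 0xBF18.
Checksum = ~0xBF18 & 0xFFFF = 0x40E7.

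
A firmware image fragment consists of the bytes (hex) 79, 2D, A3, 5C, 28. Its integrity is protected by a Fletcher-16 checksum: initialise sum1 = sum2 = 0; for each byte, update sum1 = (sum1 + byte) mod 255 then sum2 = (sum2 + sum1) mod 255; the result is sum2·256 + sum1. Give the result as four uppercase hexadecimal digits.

DFCE

Running sums (mod 255):
  after byte 0 (79): sum1=121, sum2=121
  after byte 1 (2D): sum1=166, sum2=32
  after byte 2 (A3): sum1=74, sum2=106
  after byte 3 (5C): sum1=166, sum2=17
  after byte 4 (28): sum1=206, sum2=223
Checksum = sum2·256 + sum1 = 223·256 + 206 = 57294 = 0xDFCE.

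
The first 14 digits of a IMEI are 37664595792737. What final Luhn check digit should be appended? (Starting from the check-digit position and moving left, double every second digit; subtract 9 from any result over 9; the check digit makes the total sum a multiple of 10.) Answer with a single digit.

Partial digits right→left: 7 3 7 2 9 7 5 9 5 4 6 6 7 3
Double every second digit counting from the check-digit position (so the 1st, 3rd, 5th, ... of the partial from the right).
  doubled (with −9 where >9): 5 5 9 1 1 3 5 → sum 29
  kept as-is: 3 2 7 9 4 6 3 → sum 34
Total = 29 + 34 = 63.
Check digit = (10 − (63 mod 10)) mod 10 = 7.

7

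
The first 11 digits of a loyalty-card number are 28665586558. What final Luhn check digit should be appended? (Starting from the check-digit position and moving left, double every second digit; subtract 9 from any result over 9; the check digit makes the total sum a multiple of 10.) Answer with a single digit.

7

Partial digits right→left: 8 5 5 6 8 5 5 6 6 8 2
Double every second digit counting from the check-digit position (so the 1st, 3rd, 5th, ... of the partial from the right).
  doubled (with −9 where >9): 7 1 7 1 3 4 → sum 23
  kept as-is: 5 6 5 6 8 → sum 30
Total = 23 + 30 = 53.
Check digit = (10 − (53 mod 10)) mod 10 = 7.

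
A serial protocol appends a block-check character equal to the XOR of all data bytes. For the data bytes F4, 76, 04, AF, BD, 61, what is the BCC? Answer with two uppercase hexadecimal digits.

XOR the bytes together:
  start with 0xF4
  0xF4 ⊕ 0x76 = 0x82
  0x82 ⊕ 0x04 = 0x86
  0x86 ⊕ 0xAF = 0x29
  0x29 ⊕ 0xBD = 0x94
  0x94 ⊕ 0x61 = 0xF5

F5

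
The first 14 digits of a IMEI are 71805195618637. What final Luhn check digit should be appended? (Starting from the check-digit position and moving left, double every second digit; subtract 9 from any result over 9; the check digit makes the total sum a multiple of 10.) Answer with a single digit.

Partial digits right→left: 7 3 6 8 1 6 5 9 1 5 0 8 1 7
Double every second digit counting from the check-digit position (so the 1st, 3rd, 5th, ... of the partial from the right).
  doubled (with −9 where >9): 5 3 2 1 2 0 2 → sum 15
  kept as-is: 3 8 6 9 5 8 7 → sum 46
Total = 15 + 46 = 61.
Check digit = (10 − (61 mod 10)) mod 10 = 9.

9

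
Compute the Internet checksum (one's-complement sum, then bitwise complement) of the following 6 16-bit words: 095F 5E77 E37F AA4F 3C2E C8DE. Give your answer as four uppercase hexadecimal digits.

One's-complement addition (fold any carry out of bit 15 back into bit 0):
  0x095F + 0x5E77 = 0x067D6
  0x67D6 + 0xE37F = 0x14B55 → wrap carry → 0x4B56
  0x4B56 + 0xAA4F = 0x0F5A5
  0xF5A5 + 0x3C2E = 0x131D3 → wrap carry → 0x31D4
  0x31D4 + 0xC8DE = 0x0FAB2
One's-complement sum = 0xFAB2.
Checksum = ~0xFAB2 & 0xFFFF = 0x054D.

054D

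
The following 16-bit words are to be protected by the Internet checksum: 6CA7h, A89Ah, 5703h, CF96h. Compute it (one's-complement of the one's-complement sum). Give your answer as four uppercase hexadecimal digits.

C423

One's-complement addition (fold any carry out of bit 15 back into bit 0):
  0x6CA7 + 0xA89A = 0x11541 → wrap carry → 0x1542
  0x1542 + 0x5703 = 0x06C45
  0x6C45 + 0xCF96 = 0x13BDB → wrap carry → 0x3BDC
One's-complement sum = 0x3BDC.
Checksum = ~0x3BDC & 0xFFFF = 0xC423.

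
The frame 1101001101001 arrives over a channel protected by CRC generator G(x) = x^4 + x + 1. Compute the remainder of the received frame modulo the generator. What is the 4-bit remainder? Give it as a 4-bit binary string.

Modulo-2 division of 1101001101001 by 10011:
  pos 0: 11010 XOR 10011 = 01001
  pos 1: 10010 XOR 10011 = 00001
  pos 5: 11101 XOR 10011 = 01110
  pos 6: 11100 XOR 10011 = 01111
  pos 7: 11110 XOR 10011 = 01101
  pos 8: 11011 XOR 10011 = 01000
Remainder = 1000 (nonzero — an error is detected).

1000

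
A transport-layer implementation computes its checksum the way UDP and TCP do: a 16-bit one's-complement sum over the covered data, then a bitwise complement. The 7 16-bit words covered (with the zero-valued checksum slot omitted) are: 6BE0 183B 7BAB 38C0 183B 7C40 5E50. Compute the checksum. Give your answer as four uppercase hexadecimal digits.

D4AC

One's-complement addition (fold any carry out of bit 15 back into bit 0):
  0x6BE0 + 0x183B = 0x0841B
  0x841B + 0x7BAB = 0x0FFC6
  0xFFC6 + 0x38C0 = 0x13886 → wrap carry → 0x3887
  0x3887 + 0x183B = 0x050C2
  0x50C2 + 0x7C40 = 0x0CD02
  0xCD02 + 0x5E50 = 0x12B52 → wrap carry → 0x2B53
One's-complement sum = 0x2B53.
Checksum = ~0x2B53 & 0xFFFF = 0xD4AC.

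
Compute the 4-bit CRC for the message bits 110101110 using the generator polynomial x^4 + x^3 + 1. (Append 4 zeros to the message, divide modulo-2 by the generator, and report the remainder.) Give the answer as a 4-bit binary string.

Append 4 zeros: 1101011100000. Divide by 11001 (XOR where the leading bit is 1):
  pos 0: 11010 XOR 11001 = 00011
  pos 3: 11111 XOR 11001 = 00110
  pos 5: 11000 XOR 11001 = 00001
Remainder (last 4 bits) = 1000. This is the CRC / FCS.

1000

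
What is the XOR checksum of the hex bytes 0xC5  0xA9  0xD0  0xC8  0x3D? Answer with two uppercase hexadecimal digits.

XOR the bytes together:
  start with 0xC5
  0xC5 ⊕ 0xA9 = 0x6C
  0x6C ⊕ 0xD0 = 0xBC
  0xBC ⊕ 0xC8 = 0x74
  0x74 ⊕ 0x3D = 0x49

49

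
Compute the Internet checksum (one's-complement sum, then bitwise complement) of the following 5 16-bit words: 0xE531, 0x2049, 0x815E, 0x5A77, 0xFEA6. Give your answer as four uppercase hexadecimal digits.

One's-complement addition (fold any carry out of bit 15 back into bit 0):
  0xE531 + 0x2049 = 0x1057A → wrap carry → 0x057B
  0x057B + 0x815E = 0x086D9
  0x86D9 + 0x5A77 = 0x0E150
  0xE150 + 0xFEA6 = 0x1DFF6 → wrap carry → 0xDFF7
One's-complement sum = 0xDFF7.
Checksum = ~0xDFF7 & 0xFFFF = 0x2008.

2008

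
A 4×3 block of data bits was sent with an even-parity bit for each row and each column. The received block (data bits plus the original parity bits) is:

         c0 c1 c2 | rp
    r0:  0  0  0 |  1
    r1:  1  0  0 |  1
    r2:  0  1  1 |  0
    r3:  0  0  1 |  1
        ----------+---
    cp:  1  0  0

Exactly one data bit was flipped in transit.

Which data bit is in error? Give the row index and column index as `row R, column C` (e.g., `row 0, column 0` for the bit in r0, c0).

Recompute each row's even parity and compare to rp:
  r0: data parity 0, sent rp 1 → mismatch
  r1: data parity 1, sent rp 1 → ok
  r2: data parity 0, sent rp 0 → ok
  r3: data parity 1, sent rp 1 → ok
Recompute each column's even parity and compare to cp:
  c0: data parity 1, sent cp 1 → ok
  c1: data parity 1, sent cp 0 → mismatch
  c2: data parity 0, sent cp 0 → ok
Exactly one row (r0) and one column (c1) fail → the flipped bit is at their intersection.

row 0, column 1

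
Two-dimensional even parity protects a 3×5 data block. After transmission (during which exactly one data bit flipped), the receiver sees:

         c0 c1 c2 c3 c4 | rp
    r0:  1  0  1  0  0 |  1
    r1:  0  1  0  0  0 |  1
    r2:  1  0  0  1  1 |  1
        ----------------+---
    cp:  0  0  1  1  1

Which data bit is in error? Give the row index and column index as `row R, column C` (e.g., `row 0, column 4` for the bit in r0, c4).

row 0, column 1

Recompute each row's even parity and compare to rp:
  r0: data parity 0, sent rp 1 → mismatch
  r1: data parity 1, sent rp 1 → ok
  r2: data parity 1, sent rp 1 → ok
Recompute each column's even parity and compare to cp:
  c0: data parity 0, sent cp 0 → ok
  c1: data parity 1, sent cp 0 → mismatch
  c2: data parity 1, sent cp 1 → ok
  c3: data parity 1, sent cp 1 → ok
  c4: data parity 1, sent cp 1 → ok
Exactly one row (r0) and one column (c1) fail → the flipped bit is at their intersection.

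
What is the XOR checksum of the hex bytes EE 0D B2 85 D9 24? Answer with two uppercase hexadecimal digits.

29

XOR the bytes together:
  start with 0xEE
  0xEE ⊕ 0x0D = 0xE3
  0xE3 ⊕ 0xB2 = 0x51
  0x51 ⊕ 0x85 = 0xD4
  0xD4 ⊕ 0xD9 = 0x0D
  0x0D ⊕ 0x24 = 0x29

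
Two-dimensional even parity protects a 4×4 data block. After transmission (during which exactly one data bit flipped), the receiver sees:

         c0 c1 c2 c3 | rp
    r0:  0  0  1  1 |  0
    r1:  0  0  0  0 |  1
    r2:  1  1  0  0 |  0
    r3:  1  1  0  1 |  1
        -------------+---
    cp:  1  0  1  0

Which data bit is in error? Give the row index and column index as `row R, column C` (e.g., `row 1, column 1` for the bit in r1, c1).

Recompute each row's even parity and compare to rp:
  r0: data parity 0, sent rp 0 → ok
  r1: data parity 0, sent rp 1 → mismatch
  r2: data parity 0, sent rp 0 → ok
  r3: data parity 1, sent rp 1 → ok
Recompute each column's even parity and compare to cp:
  c0: data parity 0, sent cp 1 → mismatch
  c1: data parity 0, sent cp 0 → ok
  c2: data parity 1, sent cp 1 → ok
  c3: data parity 0, sent cp 0 → ok
Exactly one row (r1) and one column (c0) fail → the flipped bit is at their intersection.

row 1, column 0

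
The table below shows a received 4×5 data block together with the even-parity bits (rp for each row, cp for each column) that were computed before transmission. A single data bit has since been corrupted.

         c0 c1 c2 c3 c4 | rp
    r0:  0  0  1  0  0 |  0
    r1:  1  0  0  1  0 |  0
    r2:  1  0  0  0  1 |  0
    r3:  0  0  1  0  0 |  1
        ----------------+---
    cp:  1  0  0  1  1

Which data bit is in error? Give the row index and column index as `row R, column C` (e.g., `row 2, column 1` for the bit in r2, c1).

row 0, column 0

Recompute each row's even parity and compare to rp:
  r0: data parity 1, sent rp 0 → mismatch
  r1: data parity 0, sent rp 0 → ok
  r2: data parity 0, sent rp 0 → ok
  r3: data parity 1, sent rp 1 → ok
Recompute each column's even parity and compare to cp:
  c0: data parity 0, sent cp 1 → mismatch
  c1: data parity 0, sent cp 0 → ok
  c2: data parity 0, sent cp 0 → ok
  c3: data parity 1, sent cp 1 → ok
  c4: data parity 1, sent cp 1 → ok
Exactly one row (r0) and one column (c0) fail → the flipped bit is at their intersection.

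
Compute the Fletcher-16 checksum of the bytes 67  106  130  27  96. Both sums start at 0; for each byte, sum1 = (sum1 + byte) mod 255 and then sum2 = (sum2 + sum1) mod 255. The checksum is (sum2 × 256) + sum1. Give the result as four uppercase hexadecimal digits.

Running sums (mod 255):
  after byte 0 (67): sum1=67, sum2=67
  after byte 1 (106): sum1=173, sum2=240
  after byte 2 (130): sum1=48, sum2=33
  after byte 3 (27): sum1=75, sum2=108
  after byte 4 (96): sum1=171, sum2=24
Checksum = sum2·256 + sum1 = 24·256 + 171 = 6315 = 0x18AB.

18AB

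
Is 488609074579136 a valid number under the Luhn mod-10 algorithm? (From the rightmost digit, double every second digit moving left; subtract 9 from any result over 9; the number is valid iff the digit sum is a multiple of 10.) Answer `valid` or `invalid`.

From the right, keep odd positions and double even positions (subtract 9 from any doubled value over 9):
  doubled (positions 2,4,...): 6 9 1 5 9 3 7 → sum 40
  kept (positions 1,3,...): 6 1 7 4 0 0 8 4 → sum 30
Total = 70.
70 mod 10 = 0, so the number is valid.

valid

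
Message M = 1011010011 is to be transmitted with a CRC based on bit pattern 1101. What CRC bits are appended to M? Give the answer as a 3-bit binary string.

001

Append 3 zeros: 1011010011000. Divide by 1101 (XOR where the leading bit is 1):
  pos 0: 1011 XOR 1101 = 0110
  pos 1: 1100 XOR 1101 = 0001
  pos 4: 1100 XOR 1101 = 0001
  pos 7: 1110 XOR 1101 = 0011
  pos 9: 1100 XOR 1101 = 0001
Remainder (last 3 bits) = 001. This is the CRC / FCS.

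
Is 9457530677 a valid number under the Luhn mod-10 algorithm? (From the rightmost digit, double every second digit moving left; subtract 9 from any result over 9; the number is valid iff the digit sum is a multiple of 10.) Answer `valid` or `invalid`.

From the right, keep odd positions and double even positions (subtract 9 from any doubled value over 9):
  doubled (positions 2,4,...): 5 0 1 1 9 → sum 16
  kept (positions 1,3,...): 7 6 3 7 4 → sum 27
Total = 43.
43 mod 10 = 3, so the number is invalid.

invalid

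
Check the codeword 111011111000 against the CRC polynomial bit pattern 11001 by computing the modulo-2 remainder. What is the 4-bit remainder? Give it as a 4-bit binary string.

0000

Modulo-2 division of 111011111000 by 11001:
  pos 0: 11101 XOR 11001 = 00100
  pos 2: 10011 XOR 11001 = 01010
  pos 3: 10101 XOR 11001 = 01100
  pos 4: 11001 XOR 11001 = 00000
Remainder = 0000 (zero — the frame passes the CRC check).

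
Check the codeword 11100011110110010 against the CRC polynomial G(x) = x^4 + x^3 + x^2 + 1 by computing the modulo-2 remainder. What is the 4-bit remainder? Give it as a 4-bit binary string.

0000

Modulo-2 division of 11100011110110010 by 11101:
  pos 0: 11100 XOR 11101 = 00001
  pos 4: 10111 XOR 11101 = 01010
  pos 5: 10101 XOR 11101 = 01000
  pos 6: 10000 XOR 11101 = 01101
  pos 7: 11011 XOR 11101 = 00110
  pos 9: 11010 XOR 11101 = 00111
  pos 11: 11101 XOR 11101 = 00000
Remainder = 0000 (zero — the frame passes the CRC check).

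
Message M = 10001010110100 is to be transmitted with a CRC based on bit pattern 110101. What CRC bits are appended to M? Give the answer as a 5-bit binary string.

Append 5 zeros: 1000101011010000000. Divide by 110101 (XOR where the leading bit is 1):
  pos 0: 100010 XOR 110101 = 010111
  pos 1: 101111 XOR 110101 = 011010
  pos 2: 110100 XOR 110101 = 000001
  pos 7: 111010 XOR 110101 = 001111
  pos 9: 111100 XOR 110101 = 001001
  pos 11: 100100 XOR 110101 = 010001
  pos 12: 100010 XOR 110101 = 010111
  pos 13: 101110 XOR 110101 = 011011
Remainder (last 5 bits) = 11011. This is the CRC / FCS.

11011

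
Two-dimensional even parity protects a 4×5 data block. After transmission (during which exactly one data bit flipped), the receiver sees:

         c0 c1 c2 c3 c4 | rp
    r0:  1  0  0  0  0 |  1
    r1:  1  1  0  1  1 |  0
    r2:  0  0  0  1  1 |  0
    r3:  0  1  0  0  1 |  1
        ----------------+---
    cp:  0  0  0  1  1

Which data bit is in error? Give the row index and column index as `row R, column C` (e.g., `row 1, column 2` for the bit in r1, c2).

row 3, column 3

Recompute each row's even parity and compare to rp:
  r0: data parity 1, sent rp 1 → ok
  r1: data parity 0, sent rp 0 → ok
  r2: data parity 0, sent rp 0 → ok
  r3: data parity 0, sent rp 1 → mismatch
Recompute each column's even parity and compare to cp:
  c0: data parity 0, sent cp 0 → ok
  c1: data parity 0, sent cp 0 → ok
  c2: data parity 0, sent cp 0 → ok
  c3: data parity 0, sent cp 1 → mismatch
  c4: data parity 1, sent cp 1 → ok
Exactly one row (r3) and one column (c3) fail → the flipped bit is at their intersection.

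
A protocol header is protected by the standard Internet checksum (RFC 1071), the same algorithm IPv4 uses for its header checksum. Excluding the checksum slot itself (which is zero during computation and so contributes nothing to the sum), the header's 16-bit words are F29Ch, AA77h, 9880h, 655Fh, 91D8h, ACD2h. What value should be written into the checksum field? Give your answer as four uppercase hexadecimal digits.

One's-complement addition (fold any carry out of bit 15 back into bit 0):
  0xF29C + 0xAA77 = 0x19D13 → wrap carry → 0x9D14
  0x9D14 + 0x9880 = 0x13594 → wrap carry → 0x3595
  0x3595 + 0x655F = 0x09AF4
  0x9AF4 + 0x91D8 = 0x12CCC → wrap carry → 0x2CCD
  0x2CCD + 0xACD2 = 0x0D99F
One's-complement sum = 0xD99F.
Checksum = ~0xD99F & 0xFFFF = 0x2660.

2660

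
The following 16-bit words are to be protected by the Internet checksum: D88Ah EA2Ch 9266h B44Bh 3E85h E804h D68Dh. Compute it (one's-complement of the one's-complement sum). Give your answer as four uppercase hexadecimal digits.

F97D

One's-complement addition (fold any carry out of bit 15 back into bit 0):
  0xD88A + 0xEA2C = 0x1C2B6 → wrap carry → 0xC2B7
  0xC2B7 + 0x9266 = 0x1551D → wrap carry → 0x551E
  0x551E + 0xB44B = 0x10969 → wrap carry → 0x096A
  0x096A + 0x3E85 = 0x047EF
  0x47EF + 0xE804 = 0x12FF3 → wrap carry → 0x2FF4
  0x2FF4 + 0xD68D = 0x10681 → wrap carry → 0x0682
One's-complement sum = 0x0682.
Checksum = ~0x0682 & 0xFFFF = 0xF97D.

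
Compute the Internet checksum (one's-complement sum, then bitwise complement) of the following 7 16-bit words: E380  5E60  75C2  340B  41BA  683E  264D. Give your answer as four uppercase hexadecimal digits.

440B

One's-complement addition (fold any carry out of bit 15 back into bit 0):
  0xE380 + 0x5E60 = 0x141E0 → wrap carry → 0x41E1
  0x41E1 + 0x75C2 = 0x0B7A3
  0xB7A3 + 0x340B = 0x0EBAE
  0xEBAE + 0x41BA = 0x12D68 → wrap carry → 0x2D69
  0x2D69 + 0x683E = 0x095A7
  0x95A7 + 0x264D = 0x0BBF4
One's-complement sum = 0xBBF4.
Checksum = ~0xBBF4 & 0xFFFF = 0x440B.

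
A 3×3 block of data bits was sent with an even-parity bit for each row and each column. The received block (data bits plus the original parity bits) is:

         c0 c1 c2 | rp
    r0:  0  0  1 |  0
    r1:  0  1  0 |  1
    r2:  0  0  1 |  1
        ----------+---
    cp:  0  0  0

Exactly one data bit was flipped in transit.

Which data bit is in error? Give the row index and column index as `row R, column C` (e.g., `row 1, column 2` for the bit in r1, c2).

Recompute each row's even parity and compare to rp:
  r0: data parity 1, sent rp 0 → mismatch
  r1: data parity 1, sent rp 1 → ok
  r2: data parity 1, sent rp 1 → ok
Recompute each column's even parity and compare to cp:
  c0: data parity 0, sent cp 0 → ok
  c1: data parity 1, sent cp 0 → mismatch
  c2: data parity 0, sent cp 0 → ok
Exactly one row (r0) and one column (c1) fail → the flipped bit is at their intersection.

row 0, column 1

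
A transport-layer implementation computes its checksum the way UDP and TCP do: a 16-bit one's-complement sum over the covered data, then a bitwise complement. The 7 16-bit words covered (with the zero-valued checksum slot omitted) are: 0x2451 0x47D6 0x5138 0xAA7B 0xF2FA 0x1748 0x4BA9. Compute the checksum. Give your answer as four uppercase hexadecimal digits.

One's-complement addition (fold any carry out of bit 15 back into bit 0):
  0x2451 + 0x47D6 = 0x06C27
  0x6C27 + 0x5138 = 0x0BD5F
  0xBD5F + 0xAA7B = 0x167DA → wrap carry → 0x67DB
  0x67DB + 0xF2FA = 0x15AD5 → wrap carry → 0x5AD6
  0x5AD6 + 0x1748 = 0x0721E
  0x721E + 0x4BA9 = 0x0BDC7
One's-complement sum = 0xBDC7.
Checksum = ~0xBDC7 & 0xFFFF = 0x4238.

4238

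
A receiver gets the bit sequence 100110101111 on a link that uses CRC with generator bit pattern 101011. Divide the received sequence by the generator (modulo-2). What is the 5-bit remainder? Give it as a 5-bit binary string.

Modulo-2 division of 100110101111 by 101011:
  pos 0: 100110 XOR 101011 = 001101
  pos 2: 110110 XOR 101011 = 011101
  pos 3: 111011 XOR 101011 = 010000
  pos 4: 100001 XOR 101011 = 001010
  pos 6: 101011 XOR 101011 = 000000
Remainder = 00000 (zero — the frame passes the CRC check).

00000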